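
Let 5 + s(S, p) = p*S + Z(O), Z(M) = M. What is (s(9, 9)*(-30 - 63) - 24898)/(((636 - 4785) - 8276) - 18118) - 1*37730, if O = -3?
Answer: -1152355703/30543 ≈ -37729.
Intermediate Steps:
s(S, p) = -8 + S*p (s(S, p) = -5 + (p*S - 3) = -5 + (S*p - 3) = -5 + (-3 + S*p) = -8 + S*p)
(s(9, 9)*(-30 - 63) - 24898)/(((636 - 4785) - 8276) - 18118) - 1*37730 = ((-8 + 9*9)*(-30 - 63) - 24898)/(((636 - 4785) - 8276) - 18118) - 1*37730 = ((-8 + 81)*(-93) - 24898)/((-4149 - 8276) - 18118) - 37730 = (73*(-93) - 24898)/(-12425 - 18118) - 37730 = (-6789 - 24898)/(-30543) - 37730 = -31687*(-1/30543) - 37730 = 31687/30543 - 37730 = -1152355703/30543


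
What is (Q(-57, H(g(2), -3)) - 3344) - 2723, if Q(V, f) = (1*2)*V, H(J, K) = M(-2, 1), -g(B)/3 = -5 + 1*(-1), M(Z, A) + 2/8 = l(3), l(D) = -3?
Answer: -6181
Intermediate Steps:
M(Z, A) = -13/4 (M(Z, A) = -¼ - 3 = -13/4)
g(B) = 18 (g(B) = -3*(-5 + 1*(-1)) = -3*(-5 - 1) = -3*(-6) = 18)
H(J, K) = -13/4
Q(V, f) = 2*V
(Q(-57, H(g(2), -3)) - 3344) - 2723 = (2*(-57) - 3344) - 2723 = (-114 - 3344) - 2723 = -3458 - 2723 = -6181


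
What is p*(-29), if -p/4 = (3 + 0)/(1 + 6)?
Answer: 348/7 ≈ 49.714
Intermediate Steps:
p = -12/7 (p = -4*(3 + 0)/(1 + 6) = -12/7 ≈ -1.7143)
p*(-29) = -12/7*(-29) = 348/7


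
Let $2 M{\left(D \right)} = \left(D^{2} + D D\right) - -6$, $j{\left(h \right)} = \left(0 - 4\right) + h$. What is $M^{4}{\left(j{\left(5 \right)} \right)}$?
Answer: $256$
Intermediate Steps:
$j{\left(h \right)} = -4 + h$
$M{\left(D \right)} = 3 + D^{2}$ ($M{\left(D \right)} = \frac{\left(D^{2} + D D\right) - -6}{2} = \frac{\left(D^{2} + D^{2}\right) + 6}{2} = \frac{2 D^{2} + 6}{2} = \frac{6 + 2 D^{2}}{2} = 3 + D^{2}$)
$M^{4}{\left(j{\left(5 \right)} \right)} = \left(3 + \left(-4 + 5\right)^{2}\right)^{4} = \left(3 + 1^{2}\right)^{4} = \left(3 + 1\right)^{4} = 4^{4} = 256$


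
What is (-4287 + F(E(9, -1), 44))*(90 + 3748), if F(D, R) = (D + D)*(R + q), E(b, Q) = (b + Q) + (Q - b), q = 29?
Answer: -17574202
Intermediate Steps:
E(b, Q) = 2*Q (E(b, Q) = (Q + b) + (Q - b) = 2*Q)
F(D, R) = 2*D*(29 + R) (F(D, R) = (D + D)*(R + 29) = (2*D)*(29 + R) = 2*D*(29 + R))
(-4287 + F(E(9, -1), 44))*(90 + 3748) = (-4287 + 2*(2*(-1))*(29 + 44))*(90 + 3748) = (-4287 + 2*(-2)*73)*3838 = (-4287 - 292)*3838 = -4579*3838 = -17574202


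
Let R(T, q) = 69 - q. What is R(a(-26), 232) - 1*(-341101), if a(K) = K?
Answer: 340938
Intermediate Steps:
R(a(-26), 232) - 1*(-341101) = (69 - 1*232) - 1*(-341101) = (69 - 232) + 341101 = -163 + 341101 = 340938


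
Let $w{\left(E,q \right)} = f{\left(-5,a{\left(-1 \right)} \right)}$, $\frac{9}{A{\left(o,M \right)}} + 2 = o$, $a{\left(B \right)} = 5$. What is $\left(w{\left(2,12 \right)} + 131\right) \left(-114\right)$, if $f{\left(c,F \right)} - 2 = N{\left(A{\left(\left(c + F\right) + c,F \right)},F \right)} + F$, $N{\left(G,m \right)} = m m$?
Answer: $-18582$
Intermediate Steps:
$A{\left(o,M \right)} = \frac{9}{-2 + o}$
$N{\left(G,m \right)} = m^{2}$
$f{\left(c,F \right)} = 2 + F + F^{2}$ ($f{\left(c,F \right)} = 2 + \left(F^{2} + F\right) = 2 + \left(F + F^{2}\right) = 2 + F + F^{2}$)
$w{\left(E,q \right)} = 32$ ($w{\left(E,q \right)} = 2 + 5 + 5^{2} = 2 + 5 + 25 = 32$)
$\left(w{\left(2,12 \right)} + 131\right) \left(-114\right) = \left(32 + 131\right) \left(-114\right) = 163 \left(-114\right) = -18582$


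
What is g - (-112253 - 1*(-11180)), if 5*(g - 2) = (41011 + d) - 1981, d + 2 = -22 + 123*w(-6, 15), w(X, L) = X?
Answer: 543643/5 ≈ 1.0873e+5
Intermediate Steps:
d = -762 (d = -2 + (-22 + 123*(-6)) = -2 + (-22 - 738) = -2 - 760 = -762)
g = 38278/5 (g = 2 + ((41011 - 762) - 1981)/5 = 2 + (40249 - 1981)/5 = 2 + (1/5)*38268 = 2 + 38268/5 = 38278/5 ≈ 7655.6)
g - (-112253 - 1*(-11180)) = 38278/5 - (-112253 - 1*(-11180)) = 38278/5 - (-112253 + 11180) = 38278/5 - 1*(-101073) = 38278/5 + 101073 = 543643/5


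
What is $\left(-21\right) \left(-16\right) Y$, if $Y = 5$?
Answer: $1680$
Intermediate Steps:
$\left(-21\right) \left(-16\right) Y = \left(-21\right) \left(-16\right) 5 = 336 \cdot 5 = 1680$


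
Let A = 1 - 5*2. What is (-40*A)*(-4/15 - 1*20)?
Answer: -7296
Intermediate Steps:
A = -9 (A = 1 - 10 = -9)
(-40*A)*(-4/15 - 1*20) = (-40*(-9))*(-4/15 - 1*20) = 360*(-4*1/15 - 20) = 360*(-4/15 - 20) = 360*(-304/15) = -7296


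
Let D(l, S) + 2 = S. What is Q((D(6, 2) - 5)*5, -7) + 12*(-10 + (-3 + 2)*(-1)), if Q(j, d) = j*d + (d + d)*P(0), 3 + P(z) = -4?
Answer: 165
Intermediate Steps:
D(l, S) = -2 + S
P(z) = -7 (P(z) = -3 - 4 = -7)
Q(j, d) = -14*d + d*j (Q(j, d) = j*d + (d + d)*(-7) = d*j + (2*d)*(-7) = d*j - 14*d = -14*d + d*j)
Q((D(6, 2) - 5)*5, -7) + 12*(-10 + (-3 + 2)*(-1)) = -7*(-14 + ((-2 + 2) - 5)*5) + 12*(-10 + (-3 + 2)*(-1)) = -7*(-14 + (0 - 5)*5) + 12*(-10 - 1*(-1)) = -7*(-14 - 5*5) + 12*(-10 + 1) = -7*(-14 - 25) + 12*(-9) = -7*(-39) - 108 = 273 - 108 = 165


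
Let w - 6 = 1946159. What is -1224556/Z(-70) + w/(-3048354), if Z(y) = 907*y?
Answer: 1804659082487/96769997730 ≈ 18.649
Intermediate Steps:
w = 1946165 (w = 6 + 1946159 = 1946165)
-1224556/Z(-70) + w/(-3048354) = -1224556/(907*(-70)) + 1946165/(-3048354) = -1224556/(-63490) + 1946165*(-1/3048354) = -1224556*(-1/63490) - 1946165/3048354 = 612278/31745 - 1946165/3048354 = 1804659082487/96769997730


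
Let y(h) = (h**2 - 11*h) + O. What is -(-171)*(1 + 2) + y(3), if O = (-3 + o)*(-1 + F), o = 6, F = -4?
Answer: 474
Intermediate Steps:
O = -15 (O = (-3 + 6)*(-1 - 4) = 3*(-5) = -15)
y(h) = -15 + h**2 - 11*h (y(h) = (h**2 - 11*h) - 15 = -15 + h**2 - 11*h)
-(-171)*(1 + 2) + y(3) = -(-171)*(1 + 2) + (-15 + 3**2 - 11*3) = -(-171)*3 + (-15 + 9 - 33) = -57*(-9) - 39 = 513 - 39 = 474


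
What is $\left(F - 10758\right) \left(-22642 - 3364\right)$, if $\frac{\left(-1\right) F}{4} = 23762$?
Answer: $2751590836$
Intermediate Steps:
$F = -95048$ ($F = \left(-4\right) 23762 = -95048$)
$\left(F - 10758\right) \left(-22642 - 3364\right) = \left(-95048 - 10758\right) \left(-22642 - 3364\right) = \left(-105806\right) \left(-26006\right) = 2751590836$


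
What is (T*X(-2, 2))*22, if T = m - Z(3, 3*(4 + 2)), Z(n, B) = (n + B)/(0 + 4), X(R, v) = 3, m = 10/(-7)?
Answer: -6171/14 ≈ -440.79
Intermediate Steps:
m = -10/7 (m = 10*(-1/7) = -10/7 ≈ -1.4286)
Z(n, B) = B/4 + n/4 (Z(n, B) = (B + n)/4 = (B + n)*(1/4) = B/4 + n/4)
T = -187/28 (T = -10/7 - ((3*(4 + 2))/4 + (1/4)*3) = -10/7 - ((3*6)/4 + 3/4) = -10/7 - ((1/4)*18 + 3/4) = -10/7 - (9/2 + 3/4) = -10/7 - 1*21/4 = -10/7 - 21/4 = -187/28 ≈ -6.6786)
(T*X(-2, 2))*22 = -187/28*3*22 = -561/28*22 = -6171/14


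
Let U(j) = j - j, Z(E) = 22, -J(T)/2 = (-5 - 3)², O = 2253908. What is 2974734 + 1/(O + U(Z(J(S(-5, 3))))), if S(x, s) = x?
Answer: 6704776760473/2253908 ≈ 2.9747e+6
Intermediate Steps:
J(T) = -128 (J(T) = -2*(-5 - 3)² = -2*(-8)² = -2*64 = -128)
U(j) = 0
2974734 + 1/(O + U(Z(J(S(-5, 3))))) = 2974734 + 1/(2253908 + 0) = 2974734 + 1/2253908 = 6704776760473/2253908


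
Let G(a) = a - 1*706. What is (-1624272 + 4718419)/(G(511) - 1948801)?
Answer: -442021/278428 ≈ -1.5876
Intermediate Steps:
G(a) = -706 + a (G(a) = a - 706 = -706 + a)
(-1624272 + 4718419)/(G(511) - 1948801) = (-1624272 + 4718419)/((-706 + 511) - 1948801) = 3094147/(-195 - 1948801) = 3094147/(-1948996) = 3094147*(-1/1948996) = -442021/278428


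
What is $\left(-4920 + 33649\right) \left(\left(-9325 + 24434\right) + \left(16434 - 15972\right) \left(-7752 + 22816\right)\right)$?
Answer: $200375495533$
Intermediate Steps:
$\left(-4920 + 33649\right) \left(\left(-9325 + 24434\right) + \left(16434 - 15972\right) \left(-7752 + 22816\right)\right) = 28729 \left(15109 + 462 \cdot 15064\right) = 28729 \left(15109 + 6959568\right) = 28729 \cdot 6974677 = 200375495533$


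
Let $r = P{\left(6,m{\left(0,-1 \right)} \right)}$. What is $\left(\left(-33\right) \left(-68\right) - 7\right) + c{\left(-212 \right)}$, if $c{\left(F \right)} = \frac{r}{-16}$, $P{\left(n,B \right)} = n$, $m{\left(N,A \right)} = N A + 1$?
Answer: $\frac{17893}{8} \approx 2236.6$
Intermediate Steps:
$m{\left(N,A \right)} = 1 + A N$ ($m{\left(N,A \right)} = A N + 1 = 1 + A N$)
$r = 6$
$c{\left(F \right)} = - \frac{3}{8}$ ($c{\left(F \right)} = \frac{6}{-16} = 6 \left(- \frac{1}{16}\right) = - \frac{3}{8}$)
$\left(\left(-33\right) \left(-68\right) - 7\right) + c{\left(-212 \right)} = \left(\left(-33\right) \left(-68\right) - 7\right) - \frac{3}{8} = \left(2244 - 7\right) - \frac{3}{8} = 2237 - \frac{3}{8} = \frac{17893}{8}$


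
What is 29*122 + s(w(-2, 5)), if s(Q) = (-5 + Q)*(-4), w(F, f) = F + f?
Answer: 3546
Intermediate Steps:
s(Q) = 20 - 4*Q
29*122 + s(w(-2, 5)) = 29*122 + (20 - 4*(-2 + 5)) = 3538 + (20 - 4*3) = 3538 + (20 - 12) = 3538 + 8 = 3546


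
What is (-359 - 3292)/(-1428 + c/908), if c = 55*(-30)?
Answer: 552518/216379 ≈ 2.5535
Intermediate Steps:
c = -1650
(-359 - 3292)/(-1428 + c/908) = (-359 - 3292)/(-1428 - 1650/908) = -3651/(-1428 - 1650*1/908) = -3651/(-1428 - 825/454) = -3651/(-649137/454) = -3651*(-454/649137) = 552518/216379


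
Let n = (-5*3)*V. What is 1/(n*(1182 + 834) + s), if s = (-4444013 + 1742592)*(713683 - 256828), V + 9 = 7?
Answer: -1/1234157630475 ≈ -8.1027e-13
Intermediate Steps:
V = -2 (V = -9 + 7 = -2)
n = 30 (n = -5*3*(-2) = -15*(-2) = 30)
s = -1234157690955 (s = -2701421*456855 = -1234157690955)
1/(n*(1182 + 834) + s) = 1/(30*(1182 + 834) - 1234157690955) = 1/(30*2016 - 1234157690955) = 1/(60480 - 1234157690955) = 1/(-1234157630475) = -1/1234157630475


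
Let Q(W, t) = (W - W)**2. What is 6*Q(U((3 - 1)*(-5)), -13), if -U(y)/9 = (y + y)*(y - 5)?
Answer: 0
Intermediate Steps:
U(y) = -18*y*(-5 + y) (U(y) = -9*(y + y)*(y - 5) = -9*2*y*(-5 + y) = -18*y*(-5 + y))
Q(W, t) = 0 (Q(W, t) = 0**2 = 0)
6*Q(U((3 - 1)*(-5)), -13) = 6*0 = 0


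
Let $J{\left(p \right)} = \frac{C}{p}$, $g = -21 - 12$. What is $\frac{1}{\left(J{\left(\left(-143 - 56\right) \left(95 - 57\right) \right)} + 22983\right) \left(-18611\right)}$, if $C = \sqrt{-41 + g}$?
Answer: $- \frac{657128143326}{281077766333242483445} - \frac{3781 i \sqrt{74}}{281077766333242483445} \approx -2.3379 \cdot 10^{-9} - 1.1572 \cdot 10^{-16} i$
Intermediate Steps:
$g = -33$ ($g = -21 - 12 = -33$)
$C = i \sqrt{74}$ ($C = \sqrt{-41 - 33} = \sqrt{-74} = i \sqrt{74} \approx 8.6023 i$)
$J{\left(p \right)} = \frac{i \sqrt{74}}{p}$
$\frac{1}{\left(J{\left(\left(-143 - 56\right) \left(95 - 57\right) \right)} + 22983\right) \left(-18611\right)} = \frac{1}{\left(\frac{i \sqrt{74}}{\left(-143 - 56\right) \left(95 - 57\right)} + 22983\right) \left(-18611\right)} = \frac{1}{\frac{i \sqrt{74}}{\left(-199\right) 38} + 22983} \left(- \frac{1}{18611}\right) = \frac{1}{\frac{i \sqrt{74}}{-7562} + 22983} \left(- \frac{1}{18611}\right) = \frac{1}{i \sqrt{74} \left(- \frac{1}{7562}\right) + 22983} \left(- \frac{1}{18611}\right) = \frac{1}{- \frac{i \sqrt{74}}{7562} + 22983} \left(- \frac{1}{18611}\right) = \frac{1}{22983 - \frac{i \sqrt{74}}{7562}} \left(- \frac{1}{18611}\right) = - \frac{1}{18611 \left(22983 - \frac{i \sqrt{74}}{7562}\right)}$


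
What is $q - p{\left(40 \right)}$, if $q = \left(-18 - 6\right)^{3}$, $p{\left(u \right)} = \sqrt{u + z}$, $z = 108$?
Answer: $-13824 - 2 \sqrt{37} \approx -13836.0$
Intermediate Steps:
$p{\left(u \right)} = \sqrt{108 + u}$ ($p{\left(u \right)} = \sqrt{u + 108} = \sqrt{108 + u}$)
$q = -13824$ ($q = \left(-24\right)^{3} = -13824$)
$q - p{\left(40 \right)} = -13824 - \sqrt{108 + 40} = -13824 - \sqrt{148} = -13824 - 2 \sqrt{37}$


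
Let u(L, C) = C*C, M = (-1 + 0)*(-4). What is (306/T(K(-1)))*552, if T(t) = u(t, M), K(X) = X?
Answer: 10557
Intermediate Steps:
M = 4 (M = -1*(-4) = 4)
u(L, C) = C²
T(t) = 16 (T(t) = 4² = 16)
(306/T(K(-1)))*552 = (306/16)*552 = (306*(1/16))*552 = (153/8)*552 = 10557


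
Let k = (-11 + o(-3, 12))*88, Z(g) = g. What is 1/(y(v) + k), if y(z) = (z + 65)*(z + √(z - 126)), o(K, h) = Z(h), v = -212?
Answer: 1202/37845821 + 147*I*√2/75691642 ≈ 3.176e-5 + 2.7465e-6*I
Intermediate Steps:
o(K, h) = h
y(z) = (65 + z)*(z + √(-126 + z))
k = 88 (k = (-11 + 12)*88 = 1*88 = 88)
1/(y(v) + k) = 1/(((-212)² + 65*(-212) + 65*√(-126 - 212) - 212*√(-126 - 212)) + 88) = 1/((44944 - 13780 + 65*√(-338) - 2756*I*√2) + 88) = 1/((44944 - 13780 + 65*(13*I*√2) - 2756*I*√2) + 88) = 1/((44944 - 13780 + 845*I*√2 - 2756*I*√2) + 88) = 1/((31164 - 1911*I*√2) + 88) = 1/(31252 - 1911*I*√2)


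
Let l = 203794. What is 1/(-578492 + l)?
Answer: -1/374698 ≈ -2.6688e-6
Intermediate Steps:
1/(-578492 + l) = 1/(-578492 + 203794) = 1/(-374698) = -1/374698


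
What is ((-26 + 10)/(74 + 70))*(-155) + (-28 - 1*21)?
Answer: -286/9 ≈ -31.778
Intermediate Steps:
((-26 + 10)/(74 + 70))*(-155) + (-28 - 1*21) = -16/144*(-155) + (-28 - 21) = -16*1/144*(-155) - 49 = -1/9*(-155) - 49 = 155/9 - 49 = -286/9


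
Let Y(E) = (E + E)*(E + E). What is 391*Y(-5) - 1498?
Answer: 37602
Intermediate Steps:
Y(E) = 4*E² (Y(E) = (2*E)*(2*E) = 4*E²)
391*Y(-5) - 1498 = 391*(4*(-5)²) - 1498 = 391*(4*25) - 1498 = 391*100 - 1498 = 39100 - 1498 = 37602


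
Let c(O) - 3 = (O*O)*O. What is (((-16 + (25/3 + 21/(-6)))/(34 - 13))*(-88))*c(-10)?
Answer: -2939156/63 ≈ -46653.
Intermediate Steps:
c(O) = 3 + O**3 (c(O) = 3 + (O*O)*O = 3 + O**2*O = 3 + O**3)
(((-16 + (25/3 + 21/(-6)))/(34 - 13))*(-88))*c(-10) = (((-16 + (25/3 + 21/(-6)))/(34 - 13))*(-88))*(3 + (-10)**3) = (((-16 + (25*(1/3) + 21*(-1/6)))/21)*(-88))*(3 - 1000) = (((-16 + (25/3 - 7/2))*(1/21))*(-88))*(-997) = (((-16 + 29/6)*(1/21))*(-88))*(-997) = (-67/6*1/21*(-88))*(-997) = -67/126*(-88)*(-997) = (2948/63)*(-997) = -2939156/63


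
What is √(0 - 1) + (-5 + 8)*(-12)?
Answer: -36 + I ≈ -36.0 + 1.0*I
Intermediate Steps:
√(0 - 1) + (-5 + 8)*(-12) = √(-1) + 3*(-12) = I - 36 = -36 + I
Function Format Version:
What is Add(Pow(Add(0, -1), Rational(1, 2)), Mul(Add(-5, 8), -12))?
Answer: Add(-36, I) ≈ Add(-36.000, Mul(1.0000, I))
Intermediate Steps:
Add(Pow(Add(0, -1), Rational(1, 2)), Mul(Add(-5, 8), -12)) = Add(Pow(-1, Rational(1, 2)), Mul(3, -12)) = Add(I, -36) = Add(-36, I)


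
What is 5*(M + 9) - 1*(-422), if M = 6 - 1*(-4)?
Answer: 517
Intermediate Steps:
M = 10 (M = 6 + 4 = 10)
5*(M + 9) - 1*(-422) = 5*(10 + 9) - 1*(-422) = 5*19 + 422 = 95 + 422 = 517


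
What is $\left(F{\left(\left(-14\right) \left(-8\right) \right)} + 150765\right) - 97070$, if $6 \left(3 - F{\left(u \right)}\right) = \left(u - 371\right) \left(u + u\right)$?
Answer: $\frac{190102}{3} \approx 63367.0$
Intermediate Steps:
$F{\left(u \right)} = 3 - \frac{u \left(-371 + u\right)}{3}$ ($F{\left(u \right)} = 3 - \frac{\left(u - 371\right) \left(u + u\right)}{6} = 3 - \frac{\left(-371 + u\right) 2 u}{6} = 3 - \frac{2 u \left(-371 + u\right)}{6} = 3 - \frac{u \left(-371 + u\right)}{3}$)
$\left(F{\left(\left(-14\right) \left(-8\right) \right)} + 150765\right) - 97070 = \left(\left(3 - \frac{\left(\left(-14\right) \left(-8\right)\right)^{2}}{3} + \frac{371 \left(\left(-14\right) \left(-8\right)\right)}{3}\right) + 150765\right) - 97070 = \left(\left(3 - \frac{112^{2}}{3} + \frac{371}{3} \cdot 112\right) + 150765\right) - 97070 = \left(\left(3 - \frac{12544}{3} + \frac{41552}{3}\right) + 150765\right) - 97070 = \left(\frac{29017}{3} + 150765\right) - 97070 = \frac{481312}{3} - 97070 = \frac{190102}{3}$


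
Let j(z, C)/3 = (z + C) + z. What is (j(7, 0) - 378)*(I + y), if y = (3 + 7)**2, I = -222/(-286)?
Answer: -4842096/143 ≈ -33861.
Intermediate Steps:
I = 111/143 (I = -222*(-1/286) = 111/143 ≈ 0.77622)
j(z, C) = 3*C + 6*z (j(z, C) = 3*((z + C) + z) = 3*((C + z) + z) = 3*(C + 2*z) = 3*C + 6*z)
y = 100 (y = 10**2 = 100)
(j(7, 0) - 378)*(I + y) = ((3*0 + 6*7) - 378)*(111/143 + 100) = ((0 + 42) - 378)*(14411/143) = (42 - 378)*(14411/143) = -336*14411/143 = -4842096/143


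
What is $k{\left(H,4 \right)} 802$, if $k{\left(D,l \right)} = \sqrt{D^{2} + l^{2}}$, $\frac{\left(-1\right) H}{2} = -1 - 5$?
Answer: $3208 \sqrt{10} \approx 10145.0$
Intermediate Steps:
$H = 12$ ($H = - 2 \left(-1 - 5\right) = \left(-2\right) \left(-6\right) = 12$)
$k{\left(H,4 \right)} 802 = \sqrt{12^{2} + 4^{2}} \cdot 802 = \sqrt{144 + 16} \cdot 802 = \sqrt{160} \cdot 802 = 4 \sqrt{10} \cdot 802 = 3208 \sqrt{10}$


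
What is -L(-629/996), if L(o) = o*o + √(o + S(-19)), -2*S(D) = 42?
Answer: -395641/992016 - I*√5364705/498 ≈ -0.39883 - 4.651*I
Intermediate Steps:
S(D) = -21 (S(D) = -½*42 = -21)
L(o) = o² + √(-21 + o) (L(o) = o*o + √(o - 21) = o² + √(-21 + o))
-L(-629/996) = -((-629/996)² + √(-21 - 629/996)) = -(395641/992016 + √(-21545/996)) = -(395641/992016 + I*√5364705/498) = -395641/992016 - I*√5364705/498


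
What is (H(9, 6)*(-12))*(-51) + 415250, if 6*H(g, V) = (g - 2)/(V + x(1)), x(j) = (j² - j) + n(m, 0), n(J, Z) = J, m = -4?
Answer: 415607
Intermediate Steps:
x(j) = -4 + j² - j (x(j) = (j² - j) - 4 = -4 + j² - j)
H(g, V) = (-2 + g)/(6*(-4 + V)) (H(g, V) = ((g - 2)/(V + (-4 + 1² - 1*1)))/6 = ((-2 + g)/(V + (-4 + 1 - 1)))/6 = ((-2 + g)/(V - 4))/6 = ((-2 + g)/(-4 + V))/6 = (-2 + g)/(6*(-4 + V)))
(H(9, 6)*(-12))*(-51) + 415250 = (((-2 + 9)/(6*(-4 + 6)))*(-12))*(-51) + 415250 = (((⅙)*7/2)*(-12))*(-51) + 415250 = (((⅙)*(½)*7)*(-12))*(-51) + 415250 = ((7/12)*(-12))*(-51) + 415250 = -7*(-51) + 415250 = 357 + 415250 = 415607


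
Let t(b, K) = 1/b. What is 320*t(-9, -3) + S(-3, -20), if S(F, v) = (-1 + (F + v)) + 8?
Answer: -464/9 ≈ -51.556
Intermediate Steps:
S(F, v) = 7 + F + v (S(F, v) = (-1 + F + v) + 8 = 7 + F + v)
320*t(-9, -3) + S(-3, -20) = 320/(-9) + (7 - 3 - 20) = 320*(-1/9) - 16 = -320/9 - 16 = -464/9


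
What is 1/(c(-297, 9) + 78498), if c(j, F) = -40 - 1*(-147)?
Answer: 1/78605 ≈ 1.2722e-5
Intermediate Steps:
c(j, F) = 107 (c(j, F) = -40 + 147 = 107)
1/(c(-297, 9) + 78498) = 1/(107 + 78498) = 1/78605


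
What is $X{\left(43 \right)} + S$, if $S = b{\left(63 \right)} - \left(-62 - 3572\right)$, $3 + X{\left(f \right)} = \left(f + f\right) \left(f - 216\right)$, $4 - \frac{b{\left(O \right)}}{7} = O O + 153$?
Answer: $-40073$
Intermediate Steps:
$b{\left(O \right)} = -1043 - 7 O^{2}$ ($b{\left(O \right)} = 28 - 7 \left(O O + 153\right) = 28 - 7 \left(O^{2} + 153\right) = 28 - 7 \left(153 + O^{2}\right) = 28 - \left(1071 + 7 O^{2}\right) = -1043 - 7 O^{2}$)
$X{\left(f \right)} = -3 + 2 f \left(-216 + f\right)$ ($X{\left(f \right)} = -3 + \left(f + f\right) \left(f - 216\right) = -3 + 2 f \left(-216 + f\right)$)
$S = -25192$ ($S = \left(-1043 - 7 \cdot 63^{2}\right) - \left(-62 - 3572\right) = \left(-1043 - 27783\right) - \left(-62 - 3572\right) = \left(-1043 - 27783\right) - -3634 = -28826 + 3634 = -25192$)
$X{\left(43 \right)} + S = \left(-3 - 18576 + 2 \cdot 43^{2}\right) - 25192 = \left(-3 - 18576 + 2 \cdot 1849\right) - 25192 = \left(-3 - 18576 + 3698\right) - 25192 = -14881 - 25192 = -40073$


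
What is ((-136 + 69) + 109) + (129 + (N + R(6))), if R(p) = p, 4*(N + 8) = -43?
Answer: 633/4 ≈ 158.25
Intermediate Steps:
N = -75/4 (N = -8 + (¼)*(-43) = -8 - 43/4 = -75/4 ≈ -18.750)
((-136 + 69) + 109) + (129 + (N + R(6))) = ((-136 + 69) + 109) + (129 + (-75/4 + 6)) = (-67 + 109) + (129 - 51/4) = 42 + 465/4 = 633/4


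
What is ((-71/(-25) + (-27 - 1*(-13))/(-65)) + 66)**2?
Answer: 503688249/105625 ≈ 4768.6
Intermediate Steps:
((-71/(-25) + (-27 - 1*(-13))/(-65)) + 66)**2 = ((-71*(-1/25) + (-27 + 13)*(-1/65)) + 66)**2 = ((71/25 - 14*(-1/65)) + 66)**2 = ((71/25 + 14/65) + 66)**2 = (993/325 + 66)**2 = (22443/325)**2 = 503688249/105625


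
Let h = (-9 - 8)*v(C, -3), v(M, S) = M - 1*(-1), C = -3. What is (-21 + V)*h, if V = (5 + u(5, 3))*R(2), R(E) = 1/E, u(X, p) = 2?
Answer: -595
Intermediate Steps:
V = 7/2 (V = (5 + 2)/2 = 7*(½) = 7/2 ≈ 3.5000)
v(M, S) = 1 + M (v(M, S) = M + 1 = 1 + M)
h = 34 (h = (-9 - 8)*(1 - 3) = -17*(-2) = 34)
(-21 + V)*h = (-21 + 7/2)*34 = -35/2*34 = -595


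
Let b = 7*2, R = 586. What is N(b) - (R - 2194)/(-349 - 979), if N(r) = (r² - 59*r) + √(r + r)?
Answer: -104781/166 + 2*√7 ≈ -625.92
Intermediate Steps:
b = 14
N(r) = r² - 59*r + √2*√r (N(r) = (r² - 59*r) + √(2*r) = (r² - 59*r) + √2*√r = r² - 59*r + √2*√r)
N(b) - (R - 2194)/(-349 - 979) = (14² - 59*14 + √2*√14) - (586 - 2194)/(-349 - 979) = (196 - 826 + 2*√7) - (-1608)/(-1328) = (-630 + 2*√7) - (-1608)*(-1)/1328 = (-630 + 2*√7) - 1*201/166 = (-630 + 2*√7) - 201/166 = -104781/166 + 2*√7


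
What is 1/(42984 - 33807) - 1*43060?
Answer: -395161619/9177 ≈ -43060.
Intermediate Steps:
1/(42984 - 33807) - 1*43060 = 1/9177 - 43060 = -395161619/9177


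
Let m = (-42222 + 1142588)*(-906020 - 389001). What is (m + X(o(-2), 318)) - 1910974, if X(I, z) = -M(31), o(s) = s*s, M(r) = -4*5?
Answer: -1424998988640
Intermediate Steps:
M(r) = -20
o(s) = s**2
X(I, z) = 20 (X(I, z) = -1*(-20) = 20)
m = -1424997077686 (m = 1100366*(-1295021) = -1424997077686)
(m + X(o(-2), 318)) - 1910974 = (-1424997077686 + 20) - 1910974 = -1424997077666 - 1910974 = -1424998988640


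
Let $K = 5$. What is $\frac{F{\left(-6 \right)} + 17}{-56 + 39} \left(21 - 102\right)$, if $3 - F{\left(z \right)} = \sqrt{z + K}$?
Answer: $\frac{1620}{17} - \frac{81 i}{17} \approx 95.294 - 4.7647 i$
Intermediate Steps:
$F{\left(z \right)} = 3 - \sqrt{5 + z}$ ($F{\left(z \right)} = 3 - \sqrt{z + 5} = 3 - \sqrt{5 + z}$)
$\frac{F{\left(-6 \right)} + 17}{-56 + 39} \left(21 - 102\right) = \frac{\left(3 - \sqrt{5 - 6}\right) + 17}{-56 + 39} \left(21 - 102\right) = \frac{\left(3 - \sqrt{-1}\right) + 17}{-17} \left(-81\right) = \left(\left(3 - i\right) + 17\right) \left(- \frac{1}{17}\right) \left(-81\right) = \left(20 - i\right) \left(- \frac{1}{17}\right) \left(-81\right) = \left(- \frac{20}{17} + \frac{i}{17}\right) \left(-81\right) = \frac{1620}{17} - \frac{81 i}{17}$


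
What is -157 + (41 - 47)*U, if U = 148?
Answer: -1045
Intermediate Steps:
-157 + (41 - 47)*U = -157 + (41 - 47)*148 = -157 - 6*148 = -157 - 888 = -1045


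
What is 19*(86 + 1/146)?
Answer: 238583/146 ≈ 1634.1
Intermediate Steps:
19*(86 + 1/146) = 19*(12557/146) = 238583/146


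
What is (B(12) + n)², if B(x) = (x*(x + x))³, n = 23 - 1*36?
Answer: 570629807603881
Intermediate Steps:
n = -13 (n = 23 - 36 = -13)
B(x) = 8*x⁶ (B(x) = (x*(2*x))³ = (2*x²)³ = 8*x⁶)
(B(12) + n)² = (8*12⁶ - 13)² = (8*2985984 - 13)² = (23887872 - 13)² = 23887859² = 570629807603881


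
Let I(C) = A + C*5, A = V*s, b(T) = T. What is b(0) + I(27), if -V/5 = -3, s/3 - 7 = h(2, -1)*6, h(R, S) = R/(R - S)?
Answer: 630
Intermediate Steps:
s = 33 (s = 21 + 3*((2/(2 - 1*(-1)))*6) = 21 + 3*((2/(2 + 1))*6) = 21 + 3*((2/3)*6) = 21 + 3*((2*(⅓))*6) = 21 + 3*((⅔)*6) = 21 + 3*4 = 21 + 12 = 33)
V = 15 (V = -5*(-3) = 15)
A = 495 (A = 15*33 = 495)
I(C) = 495 + 5*C (I(C) = 495 + C*5 = 495 + 5*C)
b(0) + I(27) = 0 + (495 + 5*27) = 0 + (495 + 135) = 0 + 630 = 630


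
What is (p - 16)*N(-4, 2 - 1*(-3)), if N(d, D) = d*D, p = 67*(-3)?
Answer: 4340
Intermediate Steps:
p = -201
N(d, D) = D*d
(p - 16)*N(-4, 2 - 1*(-3)) = (-201 - 16)*((2 - 1*(-3))*(-4)) = -217*(2 + 3)*(-4) = -1085*(-4) = -217*(-20) = 4340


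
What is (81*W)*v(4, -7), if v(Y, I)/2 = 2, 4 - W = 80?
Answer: -24624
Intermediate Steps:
W = -76 (W = 4 - 1*80 = 4 - 80 = -76)
v(Y, I) = 4 (v(Y, I) = 2*2 = 4)
(81*W)*v(4, -7) = (81*(-76))*4 = -6156*4 = -24624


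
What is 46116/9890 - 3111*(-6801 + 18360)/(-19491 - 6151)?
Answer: 178413695541/126799690 ≈ 1407.1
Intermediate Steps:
46116/9890 - 3111*(-6801 + 18360)/(-19491 - 6151) = 46116*(1/9890) - 3111/((-25642/11559)) = 23058/4945 - 3111/((-25642*1/11559)) = 23058/4945 - 3111/(-25642/11559) = 23058/4945 - 3111*(-11559/25642) = 23058/4945 + 35960049/25642 = 178413695541/126799690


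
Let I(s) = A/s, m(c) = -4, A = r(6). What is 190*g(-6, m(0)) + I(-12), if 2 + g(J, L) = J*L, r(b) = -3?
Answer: 16721/4 ≈ 4180.3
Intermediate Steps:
A = -3
I(s) = -3/s
g(J, L) = -2 + J*L
190*g(-6, m(0)) + I(-12) = 190*(-2 - 6*(-4)) - 3/(-12) = 190*(-2 + 24) - 3*(-1/12) = 190*22 + ¼ = 4180 + ¼ = 16721/4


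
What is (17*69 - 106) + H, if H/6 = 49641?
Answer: 298913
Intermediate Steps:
H = 297846 (H = 6*49641 = 297846)
(17*69 - 106) + H = (17*69 - 106) + 297846 = (1173 - 106) + 297846 = 1067 + 297846 = 298913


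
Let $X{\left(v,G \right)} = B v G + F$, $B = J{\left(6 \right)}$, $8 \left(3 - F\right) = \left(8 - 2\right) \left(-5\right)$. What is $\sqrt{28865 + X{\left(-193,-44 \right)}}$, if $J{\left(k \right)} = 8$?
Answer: $\frac{\sqrt{387231}}{2} \approx 311.14$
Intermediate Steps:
$F = \frac{27}{4}$ ($F = 3 - \frac{\left(8 - 2\right) \left(-5\right)}{8} = 3 - \frac{6 \left(-5\right)}{8} = 3 - - \frac{15}{4} = 3 + \frac{15}{4} = \frac{27}{4} \approx 6.75$)
$B = 8$
$X{\left(v,G \right)} = \frac{27}{4} + 8 G v$ ($X{\left(v,G \right)} = 8 v G + \frac{27}{4} = 8 G v + \frac{27}{4} = \frac{27}{4} + 8 G v$)
$\sqrt{28865 + X{\left(-193,-44 \right)}} = \sqrt{28865 + \left(\frac{27}{4} + 8 \left(-44\right) \left(-193\right)\right)} = \sqrt{28865 + \left(\frac{27}{4} + 67936\right)} = \sqrt{28865 + \frac{271771}{4}} = \sqrt{\frac{387231}{4}} = \frac{\sqrt{387231}}{2}$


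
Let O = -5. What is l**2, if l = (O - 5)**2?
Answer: 10000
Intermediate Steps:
l = 100 (l = (-5 - 5)**2 = (-10)**2 = 100)
l**2 = 100**2 = 10000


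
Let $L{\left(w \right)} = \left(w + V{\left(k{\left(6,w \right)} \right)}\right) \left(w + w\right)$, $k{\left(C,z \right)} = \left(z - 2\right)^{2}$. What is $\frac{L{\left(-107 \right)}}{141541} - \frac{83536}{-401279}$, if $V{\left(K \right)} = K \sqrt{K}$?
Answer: $- \frac{111187927351956}{56797430939} \approx -1957.6$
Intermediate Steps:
$k{\left(C,z \right)} = \left(-2 + z\right)^{2}$
$V{\left(K \right)} = K^{\frac{3}{2}}$
$L{\left(w \right)} = 2 w \left(w + \left(\left(-2 + w\right)^{2}\right)^{\frac{3}{2}}\right)$ ($L{\left(w \right)} = \left(w + \left(\left(-2 + w\right)^{2}\right)^{\frac{3}{2}}\right) \left(w + w\right) = \left(w + \left(\left(-2 + w\right)^{2}\right)^{\frac{3}{2}}\right) 2 w = 2 w \left(w + \left(\left(-2 + w\right)^{2}\right)^{\frac{3}{2}}\right)$)
$\frac{L{\left(-107 \right)}}{141541} - \frac{83536}{-401279} = \frac{2 \left(-107\right) \left(-107 + \left(\left(-2 - 107\right)^{2}\right)^{\frac{3}{2}}\right)}{141541} - \frac{83536}{-401279} = 2 \left(-107\right) \left(-107 + \left(\left(-109\right)^{2}\right)^{\frac{3}{2}}\right) \frac{1}{141541} - - \frac{83536}{401279} = 2 \left(-107\right) \left(-107 + 11881^{\frac{3}{2}}\right) \frac{1}{141541} + \frac{83536}{401279} = 2 \left(-107\right) \left(-107 + 1295029\right) \frac{1}{141541} + \frac{83536}{401279} = 2 \left(-107\right) 1294922 \cdot \frac{1}{141541} + \frac{83536}{401279} = \left(-277113308\right) \frac{1}{141541} + \frac{83536}{401279} = - \frac{277113308}{141541} + \frac{83536}{401279} = - \frac{111187927351956}{56797430939}$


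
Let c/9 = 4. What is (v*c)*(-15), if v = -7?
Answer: 3780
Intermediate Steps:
c = 36 (c = 9*4 = 36)
(v*c)*(-15) = -7*36*(-15) = -252*(-15) = 3780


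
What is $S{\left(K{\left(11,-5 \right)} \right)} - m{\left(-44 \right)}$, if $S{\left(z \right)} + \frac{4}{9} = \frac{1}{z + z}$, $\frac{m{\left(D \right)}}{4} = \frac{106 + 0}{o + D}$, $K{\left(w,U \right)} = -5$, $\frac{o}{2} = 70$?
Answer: $- \frac{893}{180} \approx -4.9611$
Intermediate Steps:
$o = 140$ ($o = 2 \cdot 70 = 140$)
$m{\left(D \right)} = \frac{424}{140 + D}$ ($m{\left(D \right)} = 4 \frac{106 + 0}{140 + D} = 4 \frac{106}{140 + D} = \frac{424}{140 + D}$)
$S{\left(z \right)} = - \frac{4}{9} + \frac{1}{2 z}$ ($S{\left(z \right)} = - \frac{4}{9} + \frac{1}{z + z} = - \frac{4}{9} + \frac{1}{2 z}$)
$S{\left(K{\left(11,-5 \right)} \right)} - m{\left(-44 \right)} = \frac{9 - -40}{18 \left(-5\right)} - \frac{424}{140 - 44} = \frac{1}{18} \left(- \frac{1}{5}\right) \left(9 + 40\right) - \frac{424}{96} = \frac{1}{18} \left(- \frac{1}{5}\right) 49 - 424 \cdot \frac{1}{96} = - \frac{49}{90} - \frac{53}{12} = - \frac{893}{180}$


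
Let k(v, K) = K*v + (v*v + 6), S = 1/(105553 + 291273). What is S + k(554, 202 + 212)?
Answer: 212809053629/396826 ≈ 5.3628e+5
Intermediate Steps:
S = 1/396826 ≈ 2.5200e-6
k(v, K) = 6 + v² + K*v (k(v, K) = K*v + (v² + 6) = K*v + (6 + v²) = 6 + v² + K*v)
S + k(554, 202 + 212) = 1/396826 + (6 + 554² + (202 + 212)*554) = 1/396826 + (6 + 306916 + 414*554) = 1/396826 + (6 + 306916 + 229356) = 1/396826 + 536278 = 212809053629/396826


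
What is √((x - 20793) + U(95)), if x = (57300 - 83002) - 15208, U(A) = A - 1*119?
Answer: I*√61727 ≈ 248.45*I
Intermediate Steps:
U(A) = -119 + A (U(A) = A - 119 = -119 + A)
x = -40910 (x = -25702 - 15208 = -40910)
√((x - 20793) + U(95)) = √((-40910 - 20793) + (-119 + 95)) = √(-61703 - 24) = √(-61727) = I*√61727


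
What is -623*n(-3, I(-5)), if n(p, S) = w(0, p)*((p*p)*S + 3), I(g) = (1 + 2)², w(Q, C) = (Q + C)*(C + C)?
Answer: -941976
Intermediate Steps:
w(Q, C) = 2*C*(C + Q) (w(Q, C) = (C + Q)*(2*C) = 2*C*(C + Q))
I(g) = 9 (I(g) = 3² = 9)
n(p, S) = 2*p²*(3 + S*p²) (n(p, S) = (2*p*(p + 0))*((p*p)*S + 3) = (2*p*p)*(p²*S + 3) = (2*p²)*(S*p² + 3) = (2*p²)*(3 + S*p²) = 2*p²*(3 + S*p²))
-623*n(-3, I(-5)) = -1246*(-3)²*(3 + 9*(-3)²) = -1246*9*(3 + 9*9) = -1246*9*(3 + 81) = -1246*9*84 = -623*1512 = -941976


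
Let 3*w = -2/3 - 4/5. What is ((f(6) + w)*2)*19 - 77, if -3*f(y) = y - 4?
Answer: -5441/45 ≈ -120.91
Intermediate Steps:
f(y) = 4/3 - y/3 (f(y) = -(y - 4)/3 = -(-4 + y)/3 = 4/3 - y/3)
w = -22/45 (w = (-2/3 - 4/5)/3 = (-2*⅓ - 4*⅕)/3 = (-⅔ - ⅘)/3 = (⅓)*(-22/15) = -22/45 ≈ -0.48889)
((f(6) + w)*2)*19 - 77 = (((4/3 - ⅓*6) - 22/45)*2)*19 - 77 = (((4/3 - 2) - 22/45)*2)*19 - 77 = ((-⅔ - 22/45)*2)*19 - 77 = -52/45*2*19 - 77 = -104/45*19 - 77 = -1976/45 - 77 = -5441/45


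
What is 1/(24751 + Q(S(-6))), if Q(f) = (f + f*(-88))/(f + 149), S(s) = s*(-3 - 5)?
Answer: 197/4871771 ≈ 4.0437e-5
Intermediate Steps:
S(s) = -8*s (S(s) = s*(-8) = -8*s)
Q(f) = -87*f/(149 + f) (Q(f) = (f - 88*f)/(149 + f) = (-87*f)/(149 + f) = -87*f/(149 + f))
1/(24751 + Q(S(-6))) = 1/(24751 - 87*(-8*(-6))/(149 - 8*(-6))) = 1/(24751 - 87*48/(149 + 48)) = 1/(24751 - 87*48/197) = 1/(24751 - 87*48*1/197) = 1/(24751 - 4176/197) = 1/(4871771/197) = 197/4871771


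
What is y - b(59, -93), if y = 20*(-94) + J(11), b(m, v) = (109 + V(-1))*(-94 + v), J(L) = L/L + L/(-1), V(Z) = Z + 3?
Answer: 18867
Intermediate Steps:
V(Z) = 3 + Z
J(L) = 1 - L (J(L) = 1 + L*(-1) = 1 - L)
b(m, v) = -10434 + 111*v (b(m, v) = (109 + (3 - 1))*(-94 + v) = (109 + 2)*(-94 + v) = 111*(-94 + v) = -10434 + 111*v)
y = -1890 (y = 20*(-94) + (1 - 1*11) = -1880 + (1 - 11) = -1880 - 10 = -1890)
y - b(59, -93) = -1890 - (-10434 + 111*(-93)) = -1890 - (-10434 - 10323) = -1890 - 1*(-20757) = -1890 + 20757 = 18867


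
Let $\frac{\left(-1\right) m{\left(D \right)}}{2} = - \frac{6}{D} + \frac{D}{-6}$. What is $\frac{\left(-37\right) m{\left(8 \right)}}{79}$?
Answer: $- \frac{925}{474} \approx -1.9515$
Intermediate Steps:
$m{\left(D \right)} = \frac{12}{D} + \frac{D}{3}$ ($m{\left(D \right)} = - 2 \left(- \frac{6}{D} + \frac{D}{-6}\right) = - 2 \left(- \frac{6}{D} + D \left(- \frac{1}{6}\right)\right) = - 2 \left(- \frac{6}{D} - \frac{D}{6}\right) = \frac{12}{D} + \frac{D}{3}$)
$\frac{\left(-37\right) m{\left(8 \right)}}{79} = \frac{\left(-37\right) \left(\frac{12}{8} + \frac{1}{3} \cdot 8\right)}{79} = - 37 \left(12 \cdot \frac{1}{8} + \frac{8}{3}\right) \frac{1}{79} = - 37 \left(\frac{3}{2} + \frac{8}{3}\right) \frac{1}{79} = \left(-37\right) \frac{25}{6} \cdot \frac{1}{79} = \left(- \frac{925}{6}\right) \frac{1}{79} = - \frac{925}{474}$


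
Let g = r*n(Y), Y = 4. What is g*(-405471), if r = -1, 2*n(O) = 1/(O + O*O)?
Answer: 405471/40 ≈ 10137.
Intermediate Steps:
n(O) = 1/(2*(O + O**2)) (n(O) = 1/(2*(O + O*O)) = 1/(2*(O + O**2)))
g = -1/40 (g = -1/(2*4*(1 + 4)) = -1/(2*4*5) = -1*1/40 = -1/40 ≈ -0.025000)
g*(-405471) = -1/40*(-405471) = 405471/40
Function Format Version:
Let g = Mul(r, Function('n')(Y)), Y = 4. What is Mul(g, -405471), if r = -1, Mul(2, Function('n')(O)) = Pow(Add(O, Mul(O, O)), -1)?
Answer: Rational(405471, 40) ≈ 10137.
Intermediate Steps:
Function('n')(O) = Mul(Rational(1, 2), Pow(Add(O, Pow(O, 2)), -1)) (Function('n')(O) = Mul(Rational(1, 2), Pow(Add(O, Mul(O, O)), -1)) = Mul(Rational(1, 2), Pow(Add(O, Pow(O, 2)), -1)))
g = Rational(-1, 40) (g = Mul(-1, Mul(Rational(1, 2), Pow(4, -1), Pow(Add(1, 4), -1))) = Mul(-1, Mul(Rational(1, 2), Rational(1, 4), Pow(5, -1))) = Mul(-1, Mul(Rational(1, 2), Rational(1, 4), Rational(1, 5))) = Mul(-1, Rational(1, 40)) = Rational(-1, 40) ≈ -0.025000)
Mul(g, -405471) = Mul(Rational(-1, 40), -405471) = Rational(405471, 40)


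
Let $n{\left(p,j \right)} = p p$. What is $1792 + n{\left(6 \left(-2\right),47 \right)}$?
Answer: $1936$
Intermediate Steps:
$n{\left(p,j \right)} = p^{2}$
$1792 + n{\left(6 \left(-2\right),47 \right)} = 1792 + \left(6 \left(-2\right)\right)^{2} = 1792 + \left(-12\right)^{2} = 1792 + 144 = 1936$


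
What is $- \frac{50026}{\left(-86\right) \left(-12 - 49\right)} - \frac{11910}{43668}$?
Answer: $- \frac{187251269}{19090194} \approx -9.8088$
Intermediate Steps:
$- \frac{50026}{\left(-86\right) \left(-12 - 49\right)} - \frac{11910}{43668} = - \frac{50026}{\left(-86\right) \left(-61\right)} - \frac{1985}{7278} = - \frac{50026}{5246} - \frac{1985}{7278} = \left(-50026\right) \frac{1}{5246} - \frac{1985}{7278} = - \frac{25013}{2623} - \frac{1985}{7278} = - \frac{187251269}{19090194}$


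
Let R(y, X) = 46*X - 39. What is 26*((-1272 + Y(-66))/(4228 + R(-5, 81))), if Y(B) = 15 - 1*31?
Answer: -33488/7915 ≈ -4.2310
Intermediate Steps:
Y(B) = -16 (Y(B) = 15 - 31 = -16)
R(y, X) = -39 + 46*X
26*((-1272 + Y(-66))/(4228 + R(-5, 81))) = 26*((-1272 - 16)/(4228 + (-39 + 46*81))) = 26*(-1288/(4228 + (-39 + 3726))) = 26*(-1288/(4228 + 3687)) = 26*(-1288/7915) = -33488/7915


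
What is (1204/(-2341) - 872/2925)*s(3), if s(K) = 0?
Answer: 0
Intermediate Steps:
(1204/(-2341) - 872/2925)*s(3) = (1204/(-2341) - 872/2925)*0 = (1204*(-1/2341) - 872*1/2925)*0 = (-1204/2341 - 872/2925)*0 = -5563052/6847425*0 = 0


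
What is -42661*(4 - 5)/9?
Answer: 42661/9 ≈ 4740.1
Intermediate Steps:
-42661*(4 - 5)/9 = -(-42661)/9 = -42661*(-1/9) = 42661/9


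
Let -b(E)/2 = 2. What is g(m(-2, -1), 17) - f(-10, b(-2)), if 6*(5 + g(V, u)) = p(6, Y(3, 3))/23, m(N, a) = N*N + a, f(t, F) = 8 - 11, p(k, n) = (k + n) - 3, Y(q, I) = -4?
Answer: -277/138 ≈ -2.0072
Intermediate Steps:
p(k, n) = -3 + k + n
b(E) = -4 (b(E) = -2*2 = -4)
f(t, F) = -3
m(N, a) = a + N**2 (m(N, a) = N**2 + a = a + N**2)
g(V, u) = -691/138 (g(V, u) = -5 + ((-3 + 6 - 4)/23)/6 = -5 + (-1*1/23)/6 = -5 + (1/6)*(-1/23) = -5 - 1/138 = -691/138)
g(m(-2, -1), 17) - f(-10, b(-2)) = -691/138 - 1*(-3) = -691/138 + 3 = -277/138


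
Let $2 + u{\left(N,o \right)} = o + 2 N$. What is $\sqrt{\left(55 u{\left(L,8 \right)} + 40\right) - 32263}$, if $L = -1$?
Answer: $i \sqrt{32003} \approx 178.89 i$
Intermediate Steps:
$u{\left(N,o \right)} = -2 + o + 2 N$ ($u{\left(N,o \right)} = -2 + \left(o + 2 N\right) = -2 + o + 2 N$)
$\sqrt{\left(55 u{\left(L,8 \right)} + 40\right) - 32263} = \sqrt{\left(55 \left(-2 + 8 + 2 \left(-1\right)\right) + 40\right) - 32263} = \sqrt{\left(55 \left(-2 + 8 - 2\right) + 40\right) - 32263} = \sqrt{\left(55 \cdot 4 + 40\right) - 32263} = \sqrt{\left(220 + 40\right) - 32263} = \sqrt{260 - 32263} = \sqrt{-32003} = i \sqrt{32003}$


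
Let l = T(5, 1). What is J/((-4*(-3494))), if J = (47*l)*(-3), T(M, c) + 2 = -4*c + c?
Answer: 705/13976 ≈ 0.050444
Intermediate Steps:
T(M, c) = -2 - 3*c (T(M, c) = -2 + (-4*c + c) = -2 - 3*c)
l = -5 (l = -2 - 3*1 = -2 - 3 = -5)
J = 705 (J = (47*(-5))*(-3) = -235*(-3) = 705)
J/((-4*(-3494))) = 705/((-4*(-3494))) = 705/13976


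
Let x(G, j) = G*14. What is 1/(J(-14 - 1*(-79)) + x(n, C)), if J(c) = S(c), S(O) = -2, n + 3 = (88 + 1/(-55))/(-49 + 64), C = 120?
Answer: 275/10482 ≈ 0.026235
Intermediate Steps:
n = 788/275 (n = -3 + (88 + 1/(-55))/(-49 + 64) = -3 + (88 - 1/55)/15 = -3 + (4839/55)*(1/15) = -3 + 1613/275 = 788/275 ≈ 2.8655)
x(G, j) = 14*G
J(c) = -2
1/(J(-14 - 1*(-79)) + x(n, C)) = 1/(-2 + 14*(788/275)) = 1/(-2 + 11032/275) = 1/(10482/275) = 275/10482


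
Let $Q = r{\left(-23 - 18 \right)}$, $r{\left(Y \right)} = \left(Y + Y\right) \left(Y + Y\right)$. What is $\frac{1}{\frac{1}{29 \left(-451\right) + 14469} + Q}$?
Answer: $\frac{1390}{9346361} \approx 0.00014872$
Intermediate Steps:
$r{\left(Y \right)} = 4 Y^{2}$ ($r{\left(Y \right)} = 2 Y 2 Y = 4 Y^{2}$)
$Q = 6724$ ($Q = 4 \left(-23 - 18\right)^{2} = 4 \left(-41\right)^{2} = 4 \cdot 1681 = 6724$)
$\frac{1}{\frac{1}{29 \left(-451\right) + 14469} + Q} = \frac{1}{\frac{1}{29 \left(-451\right) + 14469} + 6724} = \frac{1}{\frac{1}{-13079 + 14469} + 6724} = \frac{1}{\frac{1}{1390} + 6724} = \frac{1}{\frac{9346361}{1390}} = \frac{1390}{9346361}$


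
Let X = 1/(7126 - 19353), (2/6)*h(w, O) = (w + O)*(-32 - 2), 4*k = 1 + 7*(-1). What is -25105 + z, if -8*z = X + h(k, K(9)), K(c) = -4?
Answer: -1231265013/48908 ≈ -25175.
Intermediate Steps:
k = -3/2 (k = (1 + 7*(-1))/4 = (1 - 7)/4 = (¼)*(-6) = -3/2 ≈ -1.5000)
h(w, O) = -102*O - 102*w (h(w, O) = 3*((w + O)*(-32 - 2)) = 3*((O + w)*(-34)) = 3*(-34*O - 34*w) = -102*O - 102*w)
X = -1/12227 (X = 1/(-12227) = -1/12227 ≈ -8.1786e-5)
z = -3429673/48908 (z = -(-1/12227 + (-102*(-4) - 102*(-3/2)))/8 = -(-1/12227 + (408 + 153))/8 = -(-1/12227 + 561)/8 = -⅛*6859346/12227 = -3429673/48908 ≈ -70.125)
-25105 + z = -25105 - 3429673/48908 = -1231265013/48908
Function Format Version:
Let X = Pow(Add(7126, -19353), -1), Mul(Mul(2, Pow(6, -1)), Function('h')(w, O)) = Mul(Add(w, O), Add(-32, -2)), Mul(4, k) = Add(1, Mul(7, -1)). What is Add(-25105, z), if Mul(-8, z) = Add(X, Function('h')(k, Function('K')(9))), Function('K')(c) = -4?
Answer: Rational(-1231265013, 48908) ≈ -25175.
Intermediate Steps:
k = Rational(-3, 2) (k = Mul(Rational(1, 4), Add(1, Mul(7, -1))) = Mul(Rational(1, 4), Add(1, -7)) = Mul(Rational(1, 4), -6) = Rational(-3, 2) ≈ -1.5000)
Function('h')(w, O) = Add(Mul(-102, O), Mul(-102, w)) (Function('h')(w, O) = Mul(3, Mul(Add(w, O), Add(-32, -2))) = Mul(3, Mul(Add(O, w), -34)) = Mul(3, Add(Mul(-34, O), Mul(-34, w))) = Add(Mul(-102, O), Mul(-102, w)))
X = Rational(-1, 12227) (X = Pow(-12227, -1) = Rational(-1, 12227) ≈ -8.1786e-5)
z = Rational(-3429673, 48908) (z = Mul(Rational(-1, 8), Add(Rational(-1, 12227), Add(Mul(-102, -4), Mul(-102, Rational(-3, 2))))) = Mul(Rational(-1, 8), Add(Rational(-1, 12227), Add(408, 153))) = Mul(Rational(-1, 8), Add(Rational(-1, 12227), 561)) = Mul(Rational(-1, 8), Rational(6859346, 12227)) = Rational(-3429673, 48908) ≈ -70.125)
Add(-25105, z) = Add(-25105, Rational(-3429673, 48908)) = Rational(-1231265013, 48908)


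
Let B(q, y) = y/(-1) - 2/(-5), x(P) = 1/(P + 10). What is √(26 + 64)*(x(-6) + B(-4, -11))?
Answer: 699*√10/20 ≈ 110.52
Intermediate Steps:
x(P) = 1/(10 + P)
B(q, y) = ⅖ - y (B(q, y) = y*(-1) - 2*(-⅕) = -y + ⅖ = ⅖ - y)
√(26 + 64)*(x(-6) + B(-4, -11)) = √(26 + 64)*(1/(10 - 6) + (⅖ - 1*(-11))) = √90*(1/4 + (⅖ + 11)) = (3*√10)*(¼ + 57/5) = (3*√10)*(233/20) = 699*√10/20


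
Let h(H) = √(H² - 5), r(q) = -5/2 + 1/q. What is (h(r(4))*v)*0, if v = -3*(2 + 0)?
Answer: 0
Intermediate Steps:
r(q) = -5/2 + 1/q (r(q) = -5*½ + 1/q = -5/2 + 1/q)
v = -6 (v = -3*2 = -6)
h(H) = √(-5 + H²)
(h(r(4))*v)*0 = (√(-5 + (-5/2 + 1/4)²)*(-6))*0 = (√(-5 + (-5/2 + ¼)²)*(-6))*0 = (√(-5 + (-9/4)²)*(-6))*0 = (√(-5 + 81/16)*(-6))*0 = (√(1/16)*(-6))*0 = ((¼)*(-6))*0 = -3/2*0 = 0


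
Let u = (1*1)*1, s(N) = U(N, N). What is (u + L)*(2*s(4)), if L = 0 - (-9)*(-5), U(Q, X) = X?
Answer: -352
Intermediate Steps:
s(N) = N
u = 1 (u = 1*1 = 1)
L = -45 (L = 0 - 3*15 = 0 - 45 = -45)
(u + L)*(2*s(4)) = (1 - 45)*(2*4) = -44*8 = -352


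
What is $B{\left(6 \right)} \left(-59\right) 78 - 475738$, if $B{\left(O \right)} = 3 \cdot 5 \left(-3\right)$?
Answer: $-268648$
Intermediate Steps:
$B{\left(O \right)} = -45$ ($B{\left(O \right)} = 15 \left(-3\right) = -45$)
$B{\left(6 \right)} \left(-59\right) 78 - 475738 = \left(-45\right) \left(-59\right) 78 - 475738 = 2655 \cdot 78 - 475738 = 207090 - 475738 = -268648$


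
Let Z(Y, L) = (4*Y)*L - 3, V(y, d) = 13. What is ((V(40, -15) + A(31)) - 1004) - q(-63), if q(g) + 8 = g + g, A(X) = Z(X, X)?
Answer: 2984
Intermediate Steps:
Z(Y, L) = -3 + 4*L*Y (Z(Y, L) = 4*L*Y - 3 = -3 + 4*L*Y)
A(X) = -3 + 4*X**2 (A(X) = -3 + 4*X*X = -3 + 4*X**2)
q(g) = -8 + 2*g (q(g) = -8 + (g + g) = -8 + 2*g)
((V(40, -15) + A(31)) - 1004) - q(-63) = ((13 + (-3 + 4*31**2)) - 1004) - (-8 + 2*(-63)) = ((13 + (-3 + 4*961)) - 1004) - (-8 - 126) = ((13 + (-3 + 3844)) - 1004) - 1*(-134) = ((13 + 3841) - 1004) + 134 = (3854 - 1004) + 134 = 2850 + 134 = 2984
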